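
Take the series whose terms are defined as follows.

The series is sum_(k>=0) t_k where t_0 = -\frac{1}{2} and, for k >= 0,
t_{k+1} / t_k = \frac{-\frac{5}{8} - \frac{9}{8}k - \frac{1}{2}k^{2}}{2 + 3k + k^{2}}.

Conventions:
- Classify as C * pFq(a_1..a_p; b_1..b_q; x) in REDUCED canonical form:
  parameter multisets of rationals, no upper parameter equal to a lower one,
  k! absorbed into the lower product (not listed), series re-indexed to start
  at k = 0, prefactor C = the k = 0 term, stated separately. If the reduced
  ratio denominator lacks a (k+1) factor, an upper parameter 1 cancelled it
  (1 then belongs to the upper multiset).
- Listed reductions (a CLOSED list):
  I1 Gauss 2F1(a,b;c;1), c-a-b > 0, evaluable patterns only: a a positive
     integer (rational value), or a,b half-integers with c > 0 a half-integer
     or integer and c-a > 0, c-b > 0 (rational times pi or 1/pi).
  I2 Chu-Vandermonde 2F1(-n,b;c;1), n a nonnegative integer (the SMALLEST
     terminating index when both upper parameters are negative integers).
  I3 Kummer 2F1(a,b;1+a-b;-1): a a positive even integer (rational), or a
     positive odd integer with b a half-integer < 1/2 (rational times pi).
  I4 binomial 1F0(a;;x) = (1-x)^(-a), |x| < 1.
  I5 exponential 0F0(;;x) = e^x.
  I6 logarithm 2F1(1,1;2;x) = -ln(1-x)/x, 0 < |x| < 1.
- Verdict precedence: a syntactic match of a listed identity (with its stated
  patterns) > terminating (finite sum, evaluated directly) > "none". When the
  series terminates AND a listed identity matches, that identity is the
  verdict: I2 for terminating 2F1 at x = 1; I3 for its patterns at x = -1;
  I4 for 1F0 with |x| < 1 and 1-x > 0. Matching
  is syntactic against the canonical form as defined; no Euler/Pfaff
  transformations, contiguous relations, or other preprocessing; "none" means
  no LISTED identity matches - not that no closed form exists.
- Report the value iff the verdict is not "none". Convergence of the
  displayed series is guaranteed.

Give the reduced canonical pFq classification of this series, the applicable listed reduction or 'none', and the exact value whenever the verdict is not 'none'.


The tell: t_0 = -\frac{1}{2} here, and roots of the ratio polynomials (C = -1/2, x = -1/2) are the negated parameters.
Step ratio: r(k) = -\frac{1}{2} * (k+1) (k+\frac{5}{4}) / [(k+2) (k+1)] - rational; roots negated = parameters, x = -\frac{1}{2}, C = -\frac{1}{2}.

With C = -\frac{1}{2}: the canonical form is 2F1(1, \frac{5}{4}; 2; -\frac{1}{2}). Verdict: none - this 2F1 at x = -\frac{1}{2} matches no listed pattern, and upper {1, \frac{5}{4}} holds no stopper.


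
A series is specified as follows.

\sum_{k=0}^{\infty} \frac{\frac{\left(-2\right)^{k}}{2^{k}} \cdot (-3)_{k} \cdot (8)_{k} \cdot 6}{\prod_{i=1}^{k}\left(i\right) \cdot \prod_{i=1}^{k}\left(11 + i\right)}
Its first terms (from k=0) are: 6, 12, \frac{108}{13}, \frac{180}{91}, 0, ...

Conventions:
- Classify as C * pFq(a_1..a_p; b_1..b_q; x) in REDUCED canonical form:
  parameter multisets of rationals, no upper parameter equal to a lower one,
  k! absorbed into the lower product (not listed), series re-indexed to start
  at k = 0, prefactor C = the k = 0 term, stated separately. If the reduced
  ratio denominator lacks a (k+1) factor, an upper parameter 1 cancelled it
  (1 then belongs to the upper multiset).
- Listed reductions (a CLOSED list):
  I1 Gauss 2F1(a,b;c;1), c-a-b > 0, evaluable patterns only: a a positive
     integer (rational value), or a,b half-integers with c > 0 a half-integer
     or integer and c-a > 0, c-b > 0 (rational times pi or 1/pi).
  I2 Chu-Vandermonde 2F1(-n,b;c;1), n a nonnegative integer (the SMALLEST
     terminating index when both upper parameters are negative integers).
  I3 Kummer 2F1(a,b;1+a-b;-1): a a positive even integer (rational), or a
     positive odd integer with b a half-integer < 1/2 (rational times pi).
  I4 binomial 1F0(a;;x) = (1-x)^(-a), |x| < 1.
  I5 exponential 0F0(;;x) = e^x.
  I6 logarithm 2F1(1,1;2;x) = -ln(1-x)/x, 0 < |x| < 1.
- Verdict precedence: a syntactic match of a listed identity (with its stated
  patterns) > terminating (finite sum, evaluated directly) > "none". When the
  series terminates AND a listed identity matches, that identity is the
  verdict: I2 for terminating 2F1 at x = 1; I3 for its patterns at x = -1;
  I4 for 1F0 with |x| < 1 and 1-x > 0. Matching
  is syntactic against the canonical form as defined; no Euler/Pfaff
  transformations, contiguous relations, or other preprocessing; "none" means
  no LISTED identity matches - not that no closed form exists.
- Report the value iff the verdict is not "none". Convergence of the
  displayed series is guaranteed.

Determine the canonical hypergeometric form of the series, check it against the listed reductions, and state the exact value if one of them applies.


With C = 6: the canonical form is 2F1(-3, 8; 12; -1). Verdict: this is Kummer's theorem (I3) (x = -1; c = 12 equals 1+a-b for upper {-3, 8}: listed pattern). Hence: \frac{198}{7}.

Structural cue: with t_0 = 6, the product of the first k integers (C = 6, x = -1) is k!.
Ratio: r(k) = -1 * (k-3) (k+8) / [(k+12) (k+1)] - rational in k, leading ratio -1; with t_0 = 6, classification follows.


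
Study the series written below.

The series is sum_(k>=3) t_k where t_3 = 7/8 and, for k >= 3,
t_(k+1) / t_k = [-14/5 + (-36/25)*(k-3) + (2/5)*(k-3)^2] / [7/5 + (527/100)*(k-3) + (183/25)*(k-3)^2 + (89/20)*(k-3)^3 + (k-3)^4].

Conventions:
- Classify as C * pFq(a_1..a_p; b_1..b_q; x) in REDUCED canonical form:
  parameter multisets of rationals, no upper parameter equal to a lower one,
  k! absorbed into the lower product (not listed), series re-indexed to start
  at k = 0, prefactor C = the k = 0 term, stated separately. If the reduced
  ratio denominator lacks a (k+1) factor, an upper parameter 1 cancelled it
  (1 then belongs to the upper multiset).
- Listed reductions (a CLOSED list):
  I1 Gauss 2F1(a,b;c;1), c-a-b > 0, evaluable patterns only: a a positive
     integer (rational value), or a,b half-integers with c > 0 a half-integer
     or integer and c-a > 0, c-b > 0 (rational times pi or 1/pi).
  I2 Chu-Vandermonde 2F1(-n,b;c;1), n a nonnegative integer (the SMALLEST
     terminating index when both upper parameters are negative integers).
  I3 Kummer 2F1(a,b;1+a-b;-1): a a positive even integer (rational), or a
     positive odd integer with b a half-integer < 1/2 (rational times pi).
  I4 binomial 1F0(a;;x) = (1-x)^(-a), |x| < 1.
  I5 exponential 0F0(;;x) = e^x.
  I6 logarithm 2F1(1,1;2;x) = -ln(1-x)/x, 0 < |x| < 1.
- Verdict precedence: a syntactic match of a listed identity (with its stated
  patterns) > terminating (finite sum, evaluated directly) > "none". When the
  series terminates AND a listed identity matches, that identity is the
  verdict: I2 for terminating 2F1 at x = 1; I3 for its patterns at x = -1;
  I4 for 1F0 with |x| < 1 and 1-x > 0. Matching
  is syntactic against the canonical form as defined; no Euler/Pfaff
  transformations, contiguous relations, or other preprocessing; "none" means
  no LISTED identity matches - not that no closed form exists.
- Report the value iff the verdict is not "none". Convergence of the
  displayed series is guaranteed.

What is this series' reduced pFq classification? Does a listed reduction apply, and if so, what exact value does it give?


The tell: x = (2/5) and factor the ratio over Q (prefactor 7/8): negated roots = parameters.
Adjacent-term ratio: r(k) = (2/5) * (k-5) / [(k+4/5) (k+5/4) (k+1)] - rational in k, leading ratio (2/5); with t_0 = 7/8, classification follows.

Classification (C = 7/8): 1F2 with upper {-5}, lower {4/5, 5/4}, argument x = 2/5. Verdict: terminating (-5 upstairs). 6 nonzero terms in all; added directly. Value: -466543547/857099880.


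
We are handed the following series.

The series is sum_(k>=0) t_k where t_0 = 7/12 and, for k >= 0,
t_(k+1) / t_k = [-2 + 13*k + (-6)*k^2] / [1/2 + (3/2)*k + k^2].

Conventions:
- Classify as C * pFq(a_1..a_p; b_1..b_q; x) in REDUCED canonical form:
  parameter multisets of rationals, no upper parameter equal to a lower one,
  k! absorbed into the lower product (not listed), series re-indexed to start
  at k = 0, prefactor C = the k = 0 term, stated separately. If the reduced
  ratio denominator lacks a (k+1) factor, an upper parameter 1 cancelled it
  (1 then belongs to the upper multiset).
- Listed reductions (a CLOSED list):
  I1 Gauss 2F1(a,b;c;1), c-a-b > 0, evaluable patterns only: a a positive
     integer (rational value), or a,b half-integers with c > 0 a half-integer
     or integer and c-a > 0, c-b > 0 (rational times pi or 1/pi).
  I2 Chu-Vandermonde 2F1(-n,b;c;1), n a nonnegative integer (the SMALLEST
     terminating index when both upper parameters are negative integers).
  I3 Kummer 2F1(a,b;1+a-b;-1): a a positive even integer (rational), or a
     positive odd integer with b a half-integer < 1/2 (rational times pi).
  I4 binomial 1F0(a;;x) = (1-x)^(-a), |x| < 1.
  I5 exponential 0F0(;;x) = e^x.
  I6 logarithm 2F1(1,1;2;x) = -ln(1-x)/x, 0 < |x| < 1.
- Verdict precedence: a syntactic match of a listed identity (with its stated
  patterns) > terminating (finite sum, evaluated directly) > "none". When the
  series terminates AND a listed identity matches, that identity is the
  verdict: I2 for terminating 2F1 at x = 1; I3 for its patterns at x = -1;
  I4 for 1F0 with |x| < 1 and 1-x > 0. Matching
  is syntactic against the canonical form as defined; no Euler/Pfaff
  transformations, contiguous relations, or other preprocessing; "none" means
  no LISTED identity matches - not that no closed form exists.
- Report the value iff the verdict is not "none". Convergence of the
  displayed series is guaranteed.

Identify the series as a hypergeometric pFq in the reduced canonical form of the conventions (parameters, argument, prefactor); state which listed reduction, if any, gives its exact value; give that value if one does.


Classification (C = 7/12): 2F1 with upper {-2, -1/6}, lower {1/2}, argument x = -6. Verdict: terminating - no listed pattern fits, but -2 in the upper list cuts the series at k = 2; direct evaluation. Value: -203/36.

Key step: from the first term 7/12: roots of the ratio polynomials (C = 7/12, x = -6) are the negated parameters.
Consecutive-term ratio: r(k) = (-6) * (k-2) (k-1/6) / [(k+1/2) (k+1)] - rational in k, leading ratio (-6); with t_0 = 7/12, classification follows.


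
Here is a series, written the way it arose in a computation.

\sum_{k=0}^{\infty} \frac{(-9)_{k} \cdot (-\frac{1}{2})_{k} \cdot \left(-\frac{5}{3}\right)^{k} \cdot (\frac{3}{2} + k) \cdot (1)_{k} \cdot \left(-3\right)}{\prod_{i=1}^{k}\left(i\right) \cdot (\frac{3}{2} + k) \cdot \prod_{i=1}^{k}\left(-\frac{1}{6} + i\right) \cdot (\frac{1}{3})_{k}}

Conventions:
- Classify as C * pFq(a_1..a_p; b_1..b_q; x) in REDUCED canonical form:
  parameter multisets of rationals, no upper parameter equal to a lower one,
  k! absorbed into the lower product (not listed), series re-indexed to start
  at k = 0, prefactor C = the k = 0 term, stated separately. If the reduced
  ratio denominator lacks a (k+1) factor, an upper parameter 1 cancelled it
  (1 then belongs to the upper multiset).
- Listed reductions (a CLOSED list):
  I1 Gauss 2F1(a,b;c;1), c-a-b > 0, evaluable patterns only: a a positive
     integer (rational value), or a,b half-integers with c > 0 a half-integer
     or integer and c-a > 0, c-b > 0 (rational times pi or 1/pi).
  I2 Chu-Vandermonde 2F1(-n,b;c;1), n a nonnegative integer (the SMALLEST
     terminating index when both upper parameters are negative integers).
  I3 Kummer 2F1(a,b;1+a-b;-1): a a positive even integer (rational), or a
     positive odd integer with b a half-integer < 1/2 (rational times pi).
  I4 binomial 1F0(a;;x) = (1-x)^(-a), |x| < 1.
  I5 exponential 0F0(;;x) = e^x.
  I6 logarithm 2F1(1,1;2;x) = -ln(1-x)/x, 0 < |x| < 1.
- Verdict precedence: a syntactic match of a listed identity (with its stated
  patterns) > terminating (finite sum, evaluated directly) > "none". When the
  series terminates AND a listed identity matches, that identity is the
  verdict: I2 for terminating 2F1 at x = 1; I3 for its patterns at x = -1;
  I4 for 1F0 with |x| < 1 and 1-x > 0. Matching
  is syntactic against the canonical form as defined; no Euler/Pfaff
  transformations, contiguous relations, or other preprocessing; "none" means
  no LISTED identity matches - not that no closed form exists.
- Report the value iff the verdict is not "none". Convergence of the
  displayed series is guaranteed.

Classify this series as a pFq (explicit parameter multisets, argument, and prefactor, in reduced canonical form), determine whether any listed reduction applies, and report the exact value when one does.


Classification (C = -3): 3F2 with upper {-9, -\frac{1}{2}, 1}, lower {\frac{1}{3}, \frac{5}{6}}, argument x = -\frac{5}{3}. Verdict: terminating (-9 upstairs). 10 nonzero terms in all; added directly. Exact value: \frac{20654302223487774}{3146458282253}.

Key step: from the first term -3: the lower running product (C = -3, x = -5/3) is a rising factorial.
Term ratio: r(k) = -\frac{5}{3} * (k-9) (k-\frac{1}{2}) (k+1) / [(k+\frac{1}{3}) (k+\frac{5}{6}) (k+1)] ; factor over Q: parameters, x = -\frac{5}{3}, and C = -3.


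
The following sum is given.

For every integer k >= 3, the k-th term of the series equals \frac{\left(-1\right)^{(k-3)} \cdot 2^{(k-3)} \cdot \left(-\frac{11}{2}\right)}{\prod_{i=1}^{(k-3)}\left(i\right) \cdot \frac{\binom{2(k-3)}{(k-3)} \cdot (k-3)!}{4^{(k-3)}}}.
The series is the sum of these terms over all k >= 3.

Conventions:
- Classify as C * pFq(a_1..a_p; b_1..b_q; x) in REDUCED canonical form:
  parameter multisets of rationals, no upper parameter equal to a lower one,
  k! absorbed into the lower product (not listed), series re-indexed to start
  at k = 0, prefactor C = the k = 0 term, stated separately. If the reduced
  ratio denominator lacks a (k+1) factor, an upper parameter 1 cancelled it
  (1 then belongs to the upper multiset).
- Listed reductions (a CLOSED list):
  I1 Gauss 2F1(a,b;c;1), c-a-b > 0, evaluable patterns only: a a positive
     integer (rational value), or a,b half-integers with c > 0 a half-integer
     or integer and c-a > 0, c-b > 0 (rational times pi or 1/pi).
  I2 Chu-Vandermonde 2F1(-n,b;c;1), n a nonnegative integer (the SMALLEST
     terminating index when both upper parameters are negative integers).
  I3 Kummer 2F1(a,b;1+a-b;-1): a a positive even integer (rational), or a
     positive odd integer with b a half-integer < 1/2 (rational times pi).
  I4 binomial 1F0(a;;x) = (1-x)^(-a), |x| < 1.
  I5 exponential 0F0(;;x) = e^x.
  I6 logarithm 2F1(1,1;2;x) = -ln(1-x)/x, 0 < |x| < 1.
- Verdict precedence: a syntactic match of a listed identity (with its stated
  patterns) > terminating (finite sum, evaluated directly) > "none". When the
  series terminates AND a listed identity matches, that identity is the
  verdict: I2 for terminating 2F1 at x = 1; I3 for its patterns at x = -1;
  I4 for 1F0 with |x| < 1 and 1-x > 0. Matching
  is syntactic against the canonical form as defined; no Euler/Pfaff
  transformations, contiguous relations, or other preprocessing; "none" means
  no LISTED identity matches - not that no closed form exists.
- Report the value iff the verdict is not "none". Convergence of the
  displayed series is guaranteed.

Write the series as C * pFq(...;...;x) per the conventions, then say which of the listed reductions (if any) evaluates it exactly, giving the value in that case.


With C = -\frac{11}{2}: the canonical form is 0F1(-; \frac{1}{2}; -2). Verdict: none. A 0F1 with upper {-} fits none of I1-I6 at x = -2; the sum runs forever.

The tell: from the first term -\frac{11}{2}: the (-1)^k factor (prefactor -11/2) folds into the argument's sign.
Adjacent-term ratio: r(k) = -2 * 1 / [(k+\frac{1}{2}) (k+1)] - rational in k, leading ratio -2; with t_0 = -\frac{11}{2}, classification follows.


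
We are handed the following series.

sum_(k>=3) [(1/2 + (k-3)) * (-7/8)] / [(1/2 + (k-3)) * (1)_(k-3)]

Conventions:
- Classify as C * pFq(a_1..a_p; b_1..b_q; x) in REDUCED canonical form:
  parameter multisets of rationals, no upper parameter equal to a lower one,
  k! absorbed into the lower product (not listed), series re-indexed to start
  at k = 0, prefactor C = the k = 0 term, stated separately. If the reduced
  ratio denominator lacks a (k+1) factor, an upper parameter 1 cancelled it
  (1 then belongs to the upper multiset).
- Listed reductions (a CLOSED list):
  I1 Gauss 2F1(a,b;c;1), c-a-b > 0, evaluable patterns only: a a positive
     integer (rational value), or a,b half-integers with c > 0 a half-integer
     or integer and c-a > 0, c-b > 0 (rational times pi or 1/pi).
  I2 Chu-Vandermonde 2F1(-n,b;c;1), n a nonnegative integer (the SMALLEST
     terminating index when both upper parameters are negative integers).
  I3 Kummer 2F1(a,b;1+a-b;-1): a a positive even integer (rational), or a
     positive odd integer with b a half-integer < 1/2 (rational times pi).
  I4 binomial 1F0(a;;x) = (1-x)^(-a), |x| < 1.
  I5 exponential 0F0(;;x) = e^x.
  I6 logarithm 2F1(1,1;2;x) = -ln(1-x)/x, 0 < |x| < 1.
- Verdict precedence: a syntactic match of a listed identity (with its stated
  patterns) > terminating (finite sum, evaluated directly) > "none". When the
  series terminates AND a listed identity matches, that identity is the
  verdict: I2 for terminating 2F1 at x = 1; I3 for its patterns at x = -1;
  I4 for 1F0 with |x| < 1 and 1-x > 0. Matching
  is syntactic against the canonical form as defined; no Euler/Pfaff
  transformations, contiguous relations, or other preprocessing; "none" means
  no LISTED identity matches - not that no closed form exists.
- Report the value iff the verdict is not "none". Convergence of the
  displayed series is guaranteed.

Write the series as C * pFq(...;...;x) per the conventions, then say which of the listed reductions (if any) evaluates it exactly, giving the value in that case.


First insight: t_0 = -7/8 here, and (1)_k (C = -7/8) is k! itself.
Consecutive-term ratio: r(k) = 1 * 1 / [(k+1)] - rational; roots negated = parameters, x = 1, C = -7/8.

The series (x = 1) is 0F0: upper {-}, lower {-}, prefactor -7/8. Verdict at x = 1: the exponential series (I5) matches (the 0F0 exponential series at x = 1). Its exact value is (-7/8) * e^(1).


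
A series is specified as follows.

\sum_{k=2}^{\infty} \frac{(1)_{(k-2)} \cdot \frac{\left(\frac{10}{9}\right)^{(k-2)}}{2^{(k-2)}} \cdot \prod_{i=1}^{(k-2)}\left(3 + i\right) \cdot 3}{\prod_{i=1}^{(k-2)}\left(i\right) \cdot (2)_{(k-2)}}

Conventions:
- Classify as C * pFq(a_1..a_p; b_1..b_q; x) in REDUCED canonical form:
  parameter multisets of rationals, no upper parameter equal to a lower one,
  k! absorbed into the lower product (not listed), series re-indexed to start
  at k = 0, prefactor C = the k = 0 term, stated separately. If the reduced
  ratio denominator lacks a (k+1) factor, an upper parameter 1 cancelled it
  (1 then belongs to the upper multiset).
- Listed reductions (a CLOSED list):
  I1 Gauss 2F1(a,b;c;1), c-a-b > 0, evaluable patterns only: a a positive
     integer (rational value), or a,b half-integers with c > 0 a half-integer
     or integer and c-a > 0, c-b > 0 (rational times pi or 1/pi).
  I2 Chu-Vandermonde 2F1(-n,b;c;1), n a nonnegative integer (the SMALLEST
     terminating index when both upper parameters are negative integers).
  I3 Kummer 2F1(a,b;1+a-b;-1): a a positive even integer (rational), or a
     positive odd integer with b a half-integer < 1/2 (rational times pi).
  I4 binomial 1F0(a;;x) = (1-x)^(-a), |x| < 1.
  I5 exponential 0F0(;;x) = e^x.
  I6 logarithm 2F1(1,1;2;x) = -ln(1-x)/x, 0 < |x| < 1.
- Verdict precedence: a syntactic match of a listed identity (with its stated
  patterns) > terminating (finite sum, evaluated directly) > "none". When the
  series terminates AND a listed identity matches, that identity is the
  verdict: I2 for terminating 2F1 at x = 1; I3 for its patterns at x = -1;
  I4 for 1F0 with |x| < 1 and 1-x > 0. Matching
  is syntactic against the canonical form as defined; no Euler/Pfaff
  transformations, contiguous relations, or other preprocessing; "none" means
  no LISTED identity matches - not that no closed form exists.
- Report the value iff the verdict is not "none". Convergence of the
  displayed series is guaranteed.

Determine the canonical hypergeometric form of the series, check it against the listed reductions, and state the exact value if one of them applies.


Reduced: x = \frac{5}{9}, 2F1, upper = {1, 4}, lower = {2}, C = 3. Verdict: none here - no I1-I6 shape fits x = \frac{5}{9} with lower {2}.

The tell: x = \frac{5}{9} and the product of the first k integers (prefactor 3) is k!.
Adjacent-term ratio: r(k) = \frac{5}{9} * (k+1) (k+4) / [(k+2) (k+1)] ; factor over Q: parameters, x = \frac{5}{9}, and C = 3.


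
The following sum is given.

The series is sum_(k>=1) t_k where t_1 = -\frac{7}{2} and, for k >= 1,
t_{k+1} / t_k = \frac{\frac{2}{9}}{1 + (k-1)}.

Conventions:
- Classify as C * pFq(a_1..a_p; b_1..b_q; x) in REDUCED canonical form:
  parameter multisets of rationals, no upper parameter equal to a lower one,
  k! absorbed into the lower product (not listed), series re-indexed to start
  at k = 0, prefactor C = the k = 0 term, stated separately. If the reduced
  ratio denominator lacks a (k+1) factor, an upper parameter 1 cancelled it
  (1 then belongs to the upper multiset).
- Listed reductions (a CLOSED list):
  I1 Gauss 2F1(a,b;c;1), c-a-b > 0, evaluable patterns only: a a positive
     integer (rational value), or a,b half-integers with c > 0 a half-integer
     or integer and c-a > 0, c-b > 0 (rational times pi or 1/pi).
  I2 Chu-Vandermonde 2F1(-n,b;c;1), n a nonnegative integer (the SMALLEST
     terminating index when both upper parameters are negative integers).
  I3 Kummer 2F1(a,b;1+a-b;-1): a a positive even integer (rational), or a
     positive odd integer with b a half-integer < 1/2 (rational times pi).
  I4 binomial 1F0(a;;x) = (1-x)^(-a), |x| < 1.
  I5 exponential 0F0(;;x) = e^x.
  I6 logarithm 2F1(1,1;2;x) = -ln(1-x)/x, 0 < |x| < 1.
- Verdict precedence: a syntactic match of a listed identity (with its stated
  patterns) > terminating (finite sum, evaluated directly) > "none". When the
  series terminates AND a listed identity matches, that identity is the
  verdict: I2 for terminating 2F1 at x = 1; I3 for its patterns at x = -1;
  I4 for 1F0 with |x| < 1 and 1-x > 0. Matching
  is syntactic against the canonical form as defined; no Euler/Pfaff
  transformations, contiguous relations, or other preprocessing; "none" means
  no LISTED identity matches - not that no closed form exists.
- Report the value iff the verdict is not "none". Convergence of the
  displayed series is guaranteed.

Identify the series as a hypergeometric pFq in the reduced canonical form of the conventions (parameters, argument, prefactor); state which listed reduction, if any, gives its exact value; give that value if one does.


Reduced: x = \frac{2}{9}, 0F0, upper = {-}, lower = {-}, C = -\frac{7}{2}. Verdict: this is the I5 exponential reduction (the 0F0 exponential series at x = \frac{2}{9}). Hence: \left(-\frac{7}{2}\right) \cdot e^{\frac{2}{9}}.

Structural cue: t_0 = -\frac{7}{2} here, and factor the ratio over Q (C = -7/2, x = 2/9): negated roots = parameters.
Adjacent-term ratio: r(k) = \frac{2}{9} * 1 / [(k+1)] - poly over poly, x = \frac{2}{9} from leading terms; C = -\frac{7}{2} at k = 0.


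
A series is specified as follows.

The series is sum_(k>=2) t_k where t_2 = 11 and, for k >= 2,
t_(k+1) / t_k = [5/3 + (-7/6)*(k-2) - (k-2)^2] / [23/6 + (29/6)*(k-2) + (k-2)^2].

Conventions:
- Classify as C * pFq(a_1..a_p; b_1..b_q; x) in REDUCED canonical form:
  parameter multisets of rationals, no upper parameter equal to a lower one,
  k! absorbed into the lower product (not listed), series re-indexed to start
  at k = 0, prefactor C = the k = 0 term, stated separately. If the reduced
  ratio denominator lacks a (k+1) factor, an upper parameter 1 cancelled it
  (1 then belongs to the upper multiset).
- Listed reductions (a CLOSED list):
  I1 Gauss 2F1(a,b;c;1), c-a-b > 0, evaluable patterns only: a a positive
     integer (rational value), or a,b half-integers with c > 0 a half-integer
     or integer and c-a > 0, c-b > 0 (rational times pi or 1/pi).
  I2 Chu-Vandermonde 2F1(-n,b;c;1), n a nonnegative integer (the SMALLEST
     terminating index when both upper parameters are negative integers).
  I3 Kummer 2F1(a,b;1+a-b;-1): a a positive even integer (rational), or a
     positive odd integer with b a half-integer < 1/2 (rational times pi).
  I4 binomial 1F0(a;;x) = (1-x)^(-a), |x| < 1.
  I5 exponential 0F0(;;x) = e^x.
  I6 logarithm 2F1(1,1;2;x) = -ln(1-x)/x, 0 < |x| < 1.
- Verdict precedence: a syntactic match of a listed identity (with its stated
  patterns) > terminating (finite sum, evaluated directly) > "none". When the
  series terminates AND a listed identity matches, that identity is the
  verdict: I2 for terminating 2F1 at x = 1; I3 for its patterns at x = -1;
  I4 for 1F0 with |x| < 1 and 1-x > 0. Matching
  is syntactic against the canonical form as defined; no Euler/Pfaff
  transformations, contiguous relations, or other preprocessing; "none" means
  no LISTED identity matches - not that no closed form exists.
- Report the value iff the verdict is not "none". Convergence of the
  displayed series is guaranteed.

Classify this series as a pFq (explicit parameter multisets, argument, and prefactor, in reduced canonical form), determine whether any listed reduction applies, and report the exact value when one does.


Prefactor 11, argument -1: 2F1 with upper {-5/6, 2} over lower {23/6}. Verdict: the Kummer evaluation I3 matches (x = -1; c = 23/6 equals 1+a-b for upper {-5/6, 2}: listed pattern). Value: 187/12.

Key step: from the first term 11: the expanded ratio factors over Q; prefactor 11, roots give parameters.
Term ratio: r(k) = (-1) * (k-5/6) (k+2) / [(k+23/6) (k+1)] ; factor over Q: parameters, x = (-1), and C = 11.


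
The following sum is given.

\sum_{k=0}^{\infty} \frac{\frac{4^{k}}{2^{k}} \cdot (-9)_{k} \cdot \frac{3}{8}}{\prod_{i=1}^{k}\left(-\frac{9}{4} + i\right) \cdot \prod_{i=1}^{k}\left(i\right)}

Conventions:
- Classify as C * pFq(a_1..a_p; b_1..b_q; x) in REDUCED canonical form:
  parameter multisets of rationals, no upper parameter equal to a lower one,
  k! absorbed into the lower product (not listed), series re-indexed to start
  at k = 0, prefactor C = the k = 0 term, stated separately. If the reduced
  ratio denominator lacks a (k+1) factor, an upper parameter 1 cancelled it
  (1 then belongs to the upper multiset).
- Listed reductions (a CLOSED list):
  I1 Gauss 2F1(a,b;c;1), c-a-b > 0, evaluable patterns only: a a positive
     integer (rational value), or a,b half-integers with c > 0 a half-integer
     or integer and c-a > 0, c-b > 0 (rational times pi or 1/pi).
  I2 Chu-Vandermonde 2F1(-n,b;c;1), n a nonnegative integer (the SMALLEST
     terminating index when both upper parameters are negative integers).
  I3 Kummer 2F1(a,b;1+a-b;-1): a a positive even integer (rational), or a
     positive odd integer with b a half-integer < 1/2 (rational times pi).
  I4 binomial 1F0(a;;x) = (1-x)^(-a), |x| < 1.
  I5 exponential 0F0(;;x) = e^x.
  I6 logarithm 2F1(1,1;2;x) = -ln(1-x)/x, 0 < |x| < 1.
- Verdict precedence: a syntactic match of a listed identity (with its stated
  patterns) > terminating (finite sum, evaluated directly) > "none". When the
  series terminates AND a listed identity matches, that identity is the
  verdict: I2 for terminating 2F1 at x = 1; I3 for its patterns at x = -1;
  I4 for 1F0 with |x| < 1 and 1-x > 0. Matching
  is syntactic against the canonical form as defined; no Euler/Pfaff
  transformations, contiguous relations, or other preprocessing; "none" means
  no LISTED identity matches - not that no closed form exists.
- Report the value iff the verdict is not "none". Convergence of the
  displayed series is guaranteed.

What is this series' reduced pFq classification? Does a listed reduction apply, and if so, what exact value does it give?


Key observation: t_0 = \frac{3}{8} here, and the lower running product (C = 3/8, x = 2) is a rising factorial.
Term ratio: r(k) = 2 * (k-9) / [(k-\frac{5}{4}) (k+1)] - rational in k, leading ratio 2; with t_0 = \frac{3}{8}, classification follows.

Reduced: x = 2, 1F1, upper = {-9}, lower = {-\frac{5}{4}}, C = \frac{3}{8}. Verdict: terminating - the sum ends at index 9 because -9 is a negative integer; exact evaluation follows. Sum: \frac{2134919107}{545113800}.


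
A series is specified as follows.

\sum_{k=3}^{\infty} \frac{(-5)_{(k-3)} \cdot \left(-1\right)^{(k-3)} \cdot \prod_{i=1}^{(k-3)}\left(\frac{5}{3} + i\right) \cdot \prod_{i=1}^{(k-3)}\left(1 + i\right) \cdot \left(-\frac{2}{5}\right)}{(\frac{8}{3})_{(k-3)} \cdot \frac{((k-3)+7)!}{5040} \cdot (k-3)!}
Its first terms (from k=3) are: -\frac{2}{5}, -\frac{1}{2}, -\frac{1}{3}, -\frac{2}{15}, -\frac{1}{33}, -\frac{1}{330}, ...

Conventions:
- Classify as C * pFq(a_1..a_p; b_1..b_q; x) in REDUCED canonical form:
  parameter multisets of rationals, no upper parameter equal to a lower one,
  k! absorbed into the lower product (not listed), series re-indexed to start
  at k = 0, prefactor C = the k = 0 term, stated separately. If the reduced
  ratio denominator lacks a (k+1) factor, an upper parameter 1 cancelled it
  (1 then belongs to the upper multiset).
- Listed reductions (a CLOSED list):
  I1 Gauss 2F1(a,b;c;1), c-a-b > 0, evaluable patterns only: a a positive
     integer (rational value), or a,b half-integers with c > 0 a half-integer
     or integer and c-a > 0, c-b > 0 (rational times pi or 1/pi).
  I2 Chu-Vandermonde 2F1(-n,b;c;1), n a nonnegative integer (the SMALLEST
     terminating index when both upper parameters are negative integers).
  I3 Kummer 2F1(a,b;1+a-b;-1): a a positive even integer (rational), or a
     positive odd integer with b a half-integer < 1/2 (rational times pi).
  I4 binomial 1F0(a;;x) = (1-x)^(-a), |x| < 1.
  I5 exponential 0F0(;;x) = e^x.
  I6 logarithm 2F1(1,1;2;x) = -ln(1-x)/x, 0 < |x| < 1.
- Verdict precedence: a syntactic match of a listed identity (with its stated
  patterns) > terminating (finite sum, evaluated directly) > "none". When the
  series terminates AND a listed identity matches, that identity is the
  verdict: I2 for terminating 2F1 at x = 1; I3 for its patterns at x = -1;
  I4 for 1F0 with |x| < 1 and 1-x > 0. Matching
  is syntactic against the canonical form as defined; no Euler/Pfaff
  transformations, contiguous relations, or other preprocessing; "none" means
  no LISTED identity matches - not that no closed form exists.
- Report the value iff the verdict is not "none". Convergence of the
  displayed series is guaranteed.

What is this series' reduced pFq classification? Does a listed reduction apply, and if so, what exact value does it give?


Structural cue: x = -1 and the parameter 8/3 appears in both the upper and lower lists and cancels.
Term ratio: r(k) = -1 * (k-5) (k+2) / [(k+8) (k+1)] ; factor over Q: parameters, x = -1, and C = -\frac{2}{5}.

x = -1 here; the reduced form reads 2F1, upper {-5, 2}, lower {8}, C = -\frac{2}{5}. Verdict (x = -1): the Kummer evaluation I3 applies (x = -1; c = 8 equals 1+a-b for upper {-5, 2}: listed pattern). Hence: -\frac{7}{5}.


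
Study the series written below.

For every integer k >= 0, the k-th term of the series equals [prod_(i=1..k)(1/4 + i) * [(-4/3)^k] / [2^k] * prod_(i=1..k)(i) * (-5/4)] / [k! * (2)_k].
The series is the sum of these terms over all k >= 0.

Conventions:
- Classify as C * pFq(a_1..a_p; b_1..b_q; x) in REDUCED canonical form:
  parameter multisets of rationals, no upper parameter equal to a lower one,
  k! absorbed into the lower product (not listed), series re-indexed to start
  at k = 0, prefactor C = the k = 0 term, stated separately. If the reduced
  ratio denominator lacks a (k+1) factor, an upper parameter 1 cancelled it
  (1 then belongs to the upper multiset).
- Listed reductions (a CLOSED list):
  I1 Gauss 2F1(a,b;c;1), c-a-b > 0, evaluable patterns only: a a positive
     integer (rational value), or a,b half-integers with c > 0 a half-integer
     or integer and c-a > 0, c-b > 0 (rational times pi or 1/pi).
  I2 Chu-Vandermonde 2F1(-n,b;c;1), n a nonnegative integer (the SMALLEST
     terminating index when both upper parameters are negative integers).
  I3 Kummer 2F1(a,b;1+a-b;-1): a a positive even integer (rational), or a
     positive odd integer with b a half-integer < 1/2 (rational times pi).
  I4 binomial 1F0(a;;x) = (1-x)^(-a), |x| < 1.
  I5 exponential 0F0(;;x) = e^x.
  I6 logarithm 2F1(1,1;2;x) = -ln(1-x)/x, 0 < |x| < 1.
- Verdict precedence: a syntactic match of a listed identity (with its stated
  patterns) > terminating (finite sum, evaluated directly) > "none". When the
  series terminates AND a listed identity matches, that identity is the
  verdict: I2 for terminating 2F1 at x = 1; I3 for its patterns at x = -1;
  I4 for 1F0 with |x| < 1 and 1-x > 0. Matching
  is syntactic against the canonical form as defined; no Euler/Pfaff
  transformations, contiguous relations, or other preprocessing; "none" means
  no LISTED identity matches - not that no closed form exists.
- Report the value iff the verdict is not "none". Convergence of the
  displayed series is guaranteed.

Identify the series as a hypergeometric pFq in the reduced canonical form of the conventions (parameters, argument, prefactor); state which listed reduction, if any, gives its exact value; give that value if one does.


x = -2/3 here; the reduced form reads 2F1, upper {1, 5/4}, lower {2}, C = -5/4. Verdict: no listed reduction: x = -2/3 and upper {1, 5/4} fail every I1-I6 pattern.

First insight: t_0 being -5/4, the two k-th powers (C = -5/4, x = -2/3) combine into one argument.
Consecutive-term ratio: r(k) = (-2/3) * (k+1) (k+5/4) / [(k+2) (k+1)] - rational in k, leading ratio (-2/3); with t_0 = -5/4, classification follows.


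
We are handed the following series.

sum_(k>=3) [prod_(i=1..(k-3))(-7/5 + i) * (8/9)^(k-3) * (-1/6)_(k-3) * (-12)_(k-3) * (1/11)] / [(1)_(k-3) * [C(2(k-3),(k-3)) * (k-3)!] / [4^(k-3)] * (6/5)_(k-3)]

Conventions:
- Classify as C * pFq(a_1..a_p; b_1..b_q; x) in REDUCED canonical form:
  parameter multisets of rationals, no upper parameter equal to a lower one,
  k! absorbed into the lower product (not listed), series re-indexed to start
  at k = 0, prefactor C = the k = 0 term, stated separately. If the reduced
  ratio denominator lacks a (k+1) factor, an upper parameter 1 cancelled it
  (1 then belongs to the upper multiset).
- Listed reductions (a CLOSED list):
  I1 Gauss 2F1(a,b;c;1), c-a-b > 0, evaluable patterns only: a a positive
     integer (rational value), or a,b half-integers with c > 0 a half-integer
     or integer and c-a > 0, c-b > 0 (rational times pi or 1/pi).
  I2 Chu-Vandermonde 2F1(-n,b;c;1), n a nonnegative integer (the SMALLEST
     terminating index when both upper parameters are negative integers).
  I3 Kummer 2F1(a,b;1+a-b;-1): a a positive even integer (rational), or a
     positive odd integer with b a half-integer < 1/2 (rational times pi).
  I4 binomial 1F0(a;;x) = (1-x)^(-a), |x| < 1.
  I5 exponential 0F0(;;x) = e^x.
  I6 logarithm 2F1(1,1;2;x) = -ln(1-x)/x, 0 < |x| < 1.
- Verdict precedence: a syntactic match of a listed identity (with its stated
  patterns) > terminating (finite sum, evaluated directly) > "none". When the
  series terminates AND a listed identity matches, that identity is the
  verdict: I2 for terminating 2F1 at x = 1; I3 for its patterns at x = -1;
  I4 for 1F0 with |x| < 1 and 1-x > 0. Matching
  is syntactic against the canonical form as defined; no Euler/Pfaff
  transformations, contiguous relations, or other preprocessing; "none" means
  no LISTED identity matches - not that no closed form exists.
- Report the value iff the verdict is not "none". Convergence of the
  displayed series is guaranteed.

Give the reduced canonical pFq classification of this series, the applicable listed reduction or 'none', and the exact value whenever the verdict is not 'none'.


Canonical form: C = 1/11 times 3F2 with upper {-12, -2/5, -1/6}, lower {1/2, 6/5}, x = 8/9. Verdict: terminating. With -12 upstairs the series is a 13-term polynomial sum; evaluated term by term. Exact value: 15992499710472563092636895/746880853060011205306742517.

First insight: from the first term 1/11: the running product (prefactor 1/11) telescopes to a rising factorial.
Term ratio: r(k) = (8/9) * (k-12) (k-2/5) (k-1/6) / [(k+1/2) (k+6/5) (k+1)] ; factor over Q: parameters, x = (8/9), and C = 1/11.


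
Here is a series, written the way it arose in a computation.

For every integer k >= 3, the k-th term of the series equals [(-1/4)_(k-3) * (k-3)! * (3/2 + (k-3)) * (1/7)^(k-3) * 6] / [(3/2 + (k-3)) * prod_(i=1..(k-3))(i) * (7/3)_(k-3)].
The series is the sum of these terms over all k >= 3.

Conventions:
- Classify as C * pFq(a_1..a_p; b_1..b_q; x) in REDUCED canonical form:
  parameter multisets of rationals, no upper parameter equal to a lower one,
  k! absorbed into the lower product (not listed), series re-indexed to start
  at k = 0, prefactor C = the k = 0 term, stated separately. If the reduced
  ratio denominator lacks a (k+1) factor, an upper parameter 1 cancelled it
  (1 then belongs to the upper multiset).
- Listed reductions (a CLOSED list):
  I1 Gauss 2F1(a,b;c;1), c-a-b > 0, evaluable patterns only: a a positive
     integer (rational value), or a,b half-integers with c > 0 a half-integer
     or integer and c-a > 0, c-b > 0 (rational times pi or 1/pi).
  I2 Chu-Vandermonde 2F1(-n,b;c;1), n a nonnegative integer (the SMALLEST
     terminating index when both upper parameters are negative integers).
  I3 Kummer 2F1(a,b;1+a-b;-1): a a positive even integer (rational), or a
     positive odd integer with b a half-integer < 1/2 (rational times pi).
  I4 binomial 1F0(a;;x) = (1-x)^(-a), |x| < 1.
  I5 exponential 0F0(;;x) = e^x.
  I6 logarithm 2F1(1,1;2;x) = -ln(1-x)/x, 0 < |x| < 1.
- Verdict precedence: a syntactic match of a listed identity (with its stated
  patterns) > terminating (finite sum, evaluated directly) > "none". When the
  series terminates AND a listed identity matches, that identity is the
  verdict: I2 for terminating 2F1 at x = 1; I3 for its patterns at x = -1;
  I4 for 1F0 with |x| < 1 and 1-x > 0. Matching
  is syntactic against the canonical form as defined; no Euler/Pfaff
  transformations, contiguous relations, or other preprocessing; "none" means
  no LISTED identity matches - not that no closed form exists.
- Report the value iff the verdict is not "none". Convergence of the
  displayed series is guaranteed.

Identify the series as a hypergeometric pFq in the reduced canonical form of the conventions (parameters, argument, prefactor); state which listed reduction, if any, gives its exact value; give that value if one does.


Prefactor 6, argument 1/7: 2F1 with upper {-1/4, 1} over lower {7/3}. Verdict: none (x = 1/7): each listed identity misses the multisets {-1/4, 1} ; {7/3}.

Key step: t_0 = 6 here, and k + 3/2 divides numerator and denominator alike; C = 6, x = 1/7 after cancelling.
Term ratio: r(k) = (1/7) * (k-1/4) (k+1) / [(k+7/3) (k+1)] - poly over poly, x = (1/7) from leading terms; C = 6 at k = 0.


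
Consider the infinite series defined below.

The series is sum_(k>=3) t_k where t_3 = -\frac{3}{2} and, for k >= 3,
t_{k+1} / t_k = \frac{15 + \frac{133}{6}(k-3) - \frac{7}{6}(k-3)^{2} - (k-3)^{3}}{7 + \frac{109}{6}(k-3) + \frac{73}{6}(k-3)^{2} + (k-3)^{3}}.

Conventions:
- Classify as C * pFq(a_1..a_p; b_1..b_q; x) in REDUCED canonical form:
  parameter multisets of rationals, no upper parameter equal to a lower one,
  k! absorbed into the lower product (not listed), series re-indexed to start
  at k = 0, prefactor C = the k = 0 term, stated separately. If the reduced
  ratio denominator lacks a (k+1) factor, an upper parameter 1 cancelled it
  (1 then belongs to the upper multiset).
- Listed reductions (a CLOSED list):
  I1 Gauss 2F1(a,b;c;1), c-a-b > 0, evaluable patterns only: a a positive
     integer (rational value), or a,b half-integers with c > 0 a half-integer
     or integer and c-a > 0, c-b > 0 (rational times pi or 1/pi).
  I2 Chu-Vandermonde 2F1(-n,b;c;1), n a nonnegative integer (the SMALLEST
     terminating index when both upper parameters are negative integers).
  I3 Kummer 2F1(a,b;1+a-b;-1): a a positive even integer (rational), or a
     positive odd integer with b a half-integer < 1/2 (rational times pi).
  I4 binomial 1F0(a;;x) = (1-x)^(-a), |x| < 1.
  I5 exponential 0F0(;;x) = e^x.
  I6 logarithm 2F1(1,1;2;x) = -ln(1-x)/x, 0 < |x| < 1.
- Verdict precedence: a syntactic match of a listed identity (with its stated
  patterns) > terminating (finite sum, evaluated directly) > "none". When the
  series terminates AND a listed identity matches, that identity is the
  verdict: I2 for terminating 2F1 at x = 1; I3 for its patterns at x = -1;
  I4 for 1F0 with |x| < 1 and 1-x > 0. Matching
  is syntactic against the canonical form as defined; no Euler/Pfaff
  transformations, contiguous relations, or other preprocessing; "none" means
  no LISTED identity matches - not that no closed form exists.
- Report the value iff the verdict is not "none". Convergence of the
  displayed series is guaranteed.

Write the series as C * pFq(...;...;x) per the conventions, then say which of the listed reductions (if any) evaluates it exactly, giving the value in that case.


At argument -1: a 2F1 with upper {-\frac{9}{2}, 5}, lower {\frac{21}{2}}, scaled by C = -\frac{3}{2}. Verdict at x = -1: Kummer (I3) matches (x = -1; c = \frac{21}{2} equals 1+a-b for upper {-\frac{9}{2}, 5}: listed pattern). Value: \left(-\frac{6235515}{2097152}\right) \cdot \pi.

First insight: t_0 = -\frac{3}{2} here, and the expanded ratio factors over Q; prefactor -3/2, roots give parameters.
Adjacent-term ratio: r(k) = -1 * (k-\frac{9}{2}) (k+5) / [(k+\frac{21}{2}) (k+1)] - poly over poly, x = -1 from leading terms; C = -\frac{3}{2} at k = 0.
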